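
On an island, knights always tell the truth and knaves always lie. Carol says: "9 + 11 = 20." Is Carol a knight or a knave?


Statement: "9 + 11 = 20."
Actual: 9 + 11 = 20
Claimed: 20
Statement is TRUE → Carol tells the truth → Knight

Knight


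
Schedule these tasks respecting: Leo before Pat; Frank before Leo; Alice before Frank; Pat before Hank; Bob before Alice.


Constraints: Leo before Pat; Frank before Leo; Alice before Frank; Pat before Hank; Bob before Alice
Method: repeatedly schedule the remaining task that has no remaining task required before it.
  Step 1: remaining {Pat, Frank, Alice, Leo, Hank, Bob}; every task except Bob still has a predecessor pending → schedule Bob.
  Step 2: remaining {Pat, Frank, Alice, Leo, Hank}; every task except Alice still has a predecessor pending → schedule Alice.
  Step 3: remaining {Pat, Frank, Leo, Hank}; every task except Frank still has a predecessor pending → schedule Frank.
  Step 4: remaining {Pat, Leo, Hank}; every task except Leo still has a predecessor pending → schedule Leo.
  Step 5: remaining {Pat, Hank}; every task except Pat still has a predecessor pending → schedule Pat.
  Step 6: only Hank remains → schedule Hank.
Resulting order:

Bob → Alice → Frank → Leo → Pat → Hank


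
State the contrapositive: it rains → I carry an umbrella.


Original: If it rains, then I carry an umbrella
Contrapositive: If ¬Q, then ¬P
Negate Q: not (I carry an umbrella)
Negate P: not (it rains)

If not (I carry an umbrella), then not (it rains).


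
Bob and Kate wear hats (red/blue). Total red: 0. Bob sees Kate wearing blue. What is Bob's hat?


Total red = 0, Kate = blue
Red accounted for: 0
Remaining for Bob: 0
Bob's hat is blue.

blue


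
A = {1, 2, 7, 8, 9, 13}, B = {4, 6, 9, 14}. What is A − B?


A = {1, 2, 7, 8, 9, 13}
B = {4, 6, 9, 14}
Operation: difference A − B
In A but not B: 1, 2, 7, 8, 13

{1, 2, 7, 8, 13}


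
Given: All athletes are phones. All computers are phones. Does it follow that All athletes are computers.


Premise 1: All athletes are phones.
Premise 2: All computers are phones.
Conclusion: All athletes are computers.
Fallacy: undistributed middle. phones is predicate in both.
Counterexample: athletes and computers could be disjoint subsets of phones.

Invalid


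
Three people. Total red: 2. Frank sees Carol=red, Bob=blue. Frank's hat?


Total red = 2, seen red = 1
Own red = 2 - 1 = 1
Frank's hat is red.

red


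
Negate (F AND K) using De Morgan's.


De Morgan's law: ¬(P ∧ Q) ≡ ¬P ∨ ¬Q
¬(F ∧ K) = ¬F ∨ ¬K

¬F ∨ ¬K


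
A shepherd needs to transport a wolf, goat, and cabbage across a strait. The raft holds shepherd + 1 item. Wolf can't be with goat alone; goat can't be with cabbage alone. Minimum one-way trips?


1. shepherd+goat → 2. shepherd ← 3. shepherd+wolf → 4. shepherd+goat ← 5. shepherd+cabbage → 6. shepherd ← 7. shepherd+goat →
Minimum trips = 7

7


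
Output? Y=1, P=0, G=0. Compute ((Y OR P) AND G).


Y OR P = 1|0 = 1
1 AND 0 = 0

0


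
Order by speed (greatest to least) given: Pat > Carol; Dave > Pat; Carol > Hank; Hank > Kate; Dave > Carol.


Constraints: Pat > Carol; Dave > Pat; Carol > Hank; Hank > Kate; Dave > Carol
Method: at each step, the next-highest is the one remaining person who never appears on the smaller side of a constraint between remaining people.
  Step 1: remaining {Carol, Kate, Dave, Hank, Pat}; on the smaller side: {Carol, Kate, Hank, Pat} → Dave is next (Dave > Pat; Dave > Carol).
  Step 2: remaining {Carol, Kate, Hank, Pat}; on the smaller side: {Carol, Kate, Hank} → Pat is next (Pat > Carol).
  Step 3: remaining {Carol, Kate, Hank}; on the smaller side: {Kate, Hank} → Carol is next (Carol > Hank).
  Step 4: remaining {Kate, Hank}; on the smaller side: {Kate} → Hank is next (Hank > Kate).
  Step 5: only Kate remains → lowest.
Final ranking (highest to lowest):

Dave > Pat > Carol > Hank > Kate


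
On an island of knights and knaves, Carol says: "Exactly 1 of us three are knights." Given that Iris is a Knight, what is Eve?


Carol claims exactly 1 knights among Carol, Iris, Eve.
Given: Iris is a Knight.

Case 1: Carol is a Knight (tells truth)
  Then exactly 1 of the three are knights.
  Counting Carol, Iris: 2 knight(s) so far. Need -1 more → impossible.
Case 2: Carol is a Knave (lies)
  Then the count is NOT 1.
  If Eve = Knave, count = 1 = 1 → claim would be true, contradicts lie.
  If Eve = Knight, count = 2 ≠ 1 → lie confirmed ✓

Eve is a Knight.

Knight


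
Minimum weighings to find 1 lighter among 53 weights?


Each weighing has 3 outcomes (left heavy / balance / right heavy), so k weighings distinguish at most 3^k cases; splitting into three near-equal groups achieves this.
Need 3^k ≥ 53: 3^3 = 27 < 53 ≤ 3^4 = 81
k = ⌈log₃(53)⌉ = 4

4


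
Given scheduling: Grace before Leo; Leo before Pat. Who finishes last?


Constraints: Grace before Leo; Leo before Pat
The last task can have nothing scheduled after it, so it must never appear on the left of a 'before'.
Tasks appearing before some other task: Grace, Leo.
The only task not in that list is Pat → it is last.

Pat


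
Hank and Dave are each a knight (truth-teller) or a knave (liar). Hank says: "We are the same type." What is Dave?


Hank says: "We are the same type."
Case 1: Hank is a Knight (truth-teller)
  Statement is true → they ARE the same → Dave is also a Knight
Case 2: Hank is a Knave (liar)
  Statement is false → they are NOT the same → Dave is a Knight
In both cases, Dave is a Knight.

Knight


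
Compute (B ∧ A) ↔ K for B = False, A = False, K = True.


B = False, A = False, K = True
Step 1: B ∧ A = False AND False = False
Step 2: (False) ↔ K: true when both sides have same truth value.
Result: False ↔ True = False

False


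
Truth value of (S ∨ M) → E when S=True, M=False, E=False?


S = True, M = False, E = False
Expression: (S ∨ M) → E
Step 1: S ∨ M = True OR False = True
Step 2: (True) → E = True → False (false only if antecedent True and consequent False) = False

False


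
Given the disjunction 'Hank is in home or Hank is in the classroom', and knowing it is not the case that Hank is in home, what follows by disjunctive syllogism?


Disjunctive syllogism: P ∨ Q, ¬P ⊢ Q
Disjunction: Hank is in home ∨ Hank is in the classroom
We know it is not the case that Hank is in home.
By disjunctive syllogism, the other disjunct must be true.

Hank is in the classroom


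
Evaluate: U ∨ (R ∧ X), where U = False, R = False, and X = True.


U = False, R = False, X = True
Step 1: R ∧ X = False AND True = False
Step 2: U ∨ False = False OR False = False
AND evaluated first (higher precedence); then OR applied.

False


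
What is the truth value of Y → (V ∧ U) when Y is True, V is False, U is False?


Y = True, V = False, U = False
Step 1: V ∧ U = False AND False = False
Step 2: Y → (False): false only when Y=True and consequent=False.
Result: False

False


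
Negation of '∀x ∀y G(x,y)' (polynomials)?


Original: ∀x ∀y G(x,y)
Rule: ¬∀→∃, ¬∃→∀, negate predicate.
Negation: ∃x ∃y ¬G(x,y)

∃x ∃y ¬G(x,y)


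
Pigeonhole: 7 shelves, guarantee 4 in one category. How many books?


Pigeonhole: to guarantee k in one of n categories, need (k-1)×n + 1.
k = 4, n = 7
Minimum = (4-1) × 7 + 1 = 3 × 7 + 1

22


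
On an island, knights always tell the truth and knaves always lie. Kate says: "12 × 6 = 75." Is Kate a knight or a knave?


Statement: "12 × 6 = 75."
Actual: 12 × 6 = 72
Claimed: 75
Statement is FALSE → Kate lies → Knave

Knave


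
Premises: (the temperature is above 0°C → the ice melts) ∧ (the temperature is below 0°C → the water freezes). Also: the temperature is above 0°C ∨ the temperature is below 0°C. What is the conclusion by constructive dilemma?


Constructive dilemma: (P → Q) ∧ (R → S), P ∨ R ⊢ Q ∨ S
Premise 1: the temperature is above 0°C → the ice melts
Premise 2: the temperature is below 0°C → the water freezes
Premise 3: the temperature is above 0°C ∨ the temperature is below 0°C
Case 1: Assuming the temperature is above 0°C, then by Premise 1, the ice melts.
Case 2: Assuming the temperature is below 0°C, then by Premise 2, the water freezes.
Since one of the temperature is above 0°C or the temperature is below 0°C must hold, we get the ice melts or the water freezes.

The ice melts or the water freezes.


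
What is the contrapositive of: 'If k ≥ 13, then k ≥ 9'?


Original: If k ≥ 13, then k ≥ 9
Contrapositive: If ¬Q, then ¬P
Negate Q: not (k ≥ 9)
Negate P: not (k ≥ 13)

If not (k ≥ 9), then not (k ≥ 13).


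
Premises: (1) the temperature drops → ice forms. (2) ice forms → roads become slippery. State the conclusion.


Hypothetical syllogism: P → Q, Q → R ⊢ P → R
Premise 1: the temperature drops → ice forms
Premise 2: ice forms → roads become slippery
Chain the implications: the middle term (ice forms) links the two.
Conclusion: If the temperature drops, then roads become slippery.

If the temperature drops, then roads become slippery.


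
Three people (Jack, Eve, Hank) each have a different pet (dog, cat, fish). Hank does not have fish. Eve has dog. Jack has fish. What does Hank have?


From clues:
  Jack → fish
  Eve → dog
By elimination, Hank gets the remaining.

cat


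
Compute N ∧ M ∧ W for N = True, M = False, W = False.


N = True, M = False, W = False
Step 1: N ∧ M = True AND False = False
Step 2: (False) ∧ W = (False) AND False = False
AND is true only when ALL operands are true.

False


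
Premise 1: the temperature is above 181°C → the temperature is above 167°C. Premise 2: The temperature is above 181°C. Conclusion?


Modus ponens: P → Q, P ⊢ Q
P: the temperature is above 181°C
Q: the temperature is above 167°C
We have P → Q and P is true.
By modus ponens, Q must be true.

The temperature is above 167°C


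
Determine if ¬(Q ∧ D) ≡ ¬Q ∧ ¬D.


Expression 1: ¬(Q ∧ D)
Expression 2: ¬Q ∧ ¬D
Truth table (Q D | Expr1 Expr2):
  T T |   F     F
  T F |   T     F   ← differ
  F T |   T     F   ← differ
  F F |   T     T
Counterexample: Q=T, D=F gives Expr1 = T but Expr2 = F, so the expressions are NOT logically equivalent.

No


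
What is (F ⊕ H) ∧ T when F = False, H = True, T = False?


F = False, H = True, T = False
Step 1: F ⊕ H = False XOR True = True
Step 2: True ∧ T = True AND False = False
XOR true when exactly one of F,H is true; then AND with T.

False


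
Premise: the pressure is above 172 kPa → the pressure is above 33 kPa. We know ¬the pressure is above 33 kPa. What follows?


Modus tollens: P → Q, ¬Q ⊢ ¬P
P: the pressure is above 172 kPa
Q: the pressure is above 33 kPa
We have P → Q and Q is false.
By modus tollens, P must be false.

It is not the case that the pressure is above 172 kPa


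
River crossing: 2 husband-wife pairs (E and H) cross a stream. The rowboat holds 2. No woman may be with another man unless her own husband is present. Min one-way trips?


Label couples E and H.
1. WE+WH → (far: WE,WH; near: HE,HH)
2. WE ←   (far: WH; near: HE,HH,WE)
3. HE+HH → (far: HE,HH,WH; near: WE)
4. HE ←   (far: HH,WH; near: HE,WE)  — HE returns, since WE is alone on near bank
5. HE+WE → (far: all four; near: empty)
Every state respects the constraint.
Minimum trips = 5

5


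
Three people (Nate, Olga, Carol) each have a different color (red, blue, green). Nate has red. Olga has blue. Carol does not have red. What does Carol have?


From clues:
  Nate → red
  Olga → blue
By elimination, Carol gets the remaining.

green


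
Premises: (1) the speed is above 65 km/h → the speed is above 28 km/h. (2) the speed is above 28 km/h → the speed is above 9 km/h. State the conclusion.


Hypothetical syllogism: P → Q, Q → R ⊢ P → R
Premise 1: the speed is above 65 km/h → the speed is above 28 km/h
Premise 2: the speed is above 28 km/h → the speed is above 9 km/h
Chain the implications: the middle term (the speed is above 28 km/h) links the two.
Conclusion: If the speed is above 65 km/h, then the speed is above 9 km/h.

If the speed is above 65 km/h, then the speed is above 9 km/h.


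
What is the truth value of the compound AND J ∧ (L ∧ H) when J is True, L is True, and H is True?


J = True, L = True, H = True
Step 1: L ∧ H = True AND True = True
Step 2: J ∧ True = True AND True = True
AND is true only when ALL operands are true.

True


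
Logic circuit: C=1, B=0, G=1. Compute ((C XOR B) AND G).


C XOR B = 1^0 = 1
1 AND 1 = 1

1


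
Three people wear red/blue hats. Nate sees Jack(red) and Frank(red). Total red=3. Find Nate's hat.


Total red = 3, seen red = 2
Own red = 3 - 2 = 1
Nate's hat is red.

red


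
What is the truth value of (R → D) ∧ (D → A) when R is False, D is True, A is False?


R = False, D = True, A = False
Step 1: R → D is false only when R=True and D=False. Result: True
Step 2: D → A is false only when D=True and A=False. Result: False
Step 3: True ∧ False = False

False


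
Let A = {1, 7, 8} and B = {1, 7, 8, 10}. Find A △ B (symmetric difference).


A = {1, 7, 8}
B = {1, 7, 8, 10}
Operation: symmetric difference
In A only: [], in B only: [10]

{10}


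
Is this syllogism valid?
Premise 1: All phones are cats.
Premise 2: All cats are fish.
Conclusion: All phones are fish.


Premise 1: All phones are cats.
Premise 2: All cats are fish.
Conclusion: All phones are fish.
Barbara syllogism (AAA-1): All A are B, All B are C → All A are C.
Middle term (cats) distributed in premise 2.

Valid


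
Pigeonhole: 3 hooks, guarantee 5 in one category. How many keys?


Pigeonhole: to guarantee k in one of n categories, need (k-1)×n + 1.
k = 5, n = 3
Minimum = (5-1) × 3 + 1 = 4 × 3 + 1

13


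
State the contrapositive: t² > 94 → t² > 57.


Original: If t² > 94, then t² > 57
Contrapositive: If ¬Q, then ¬P
Negate Q: not (t² > 57)
Negate P: not (t² > 94)

If not (t² > 57), then not (t² > 94).


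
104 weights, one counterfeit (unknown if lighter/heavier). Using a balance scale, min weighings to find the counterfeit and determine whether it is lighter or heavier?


Let n = 104. 208 possibilities (n weights × lighter/heavier); each weighing has 3 outcomes.
Bound for k weighings: say the first weighing puts j weights on each pan. If it tips, the 2j weighed weights remain suspects (each with a known direction) and k-1 weighings give 3^(k-1) outcomes; 3^(k-1) is odd, so 2j ≤ 3^(k-1) - 1. If it balances, the n - 2j unweighed weights remain with direction unknown: 2(n - 2j) ≤ 3^(k-1) - 1 by the same parity argument. Adding, n ≤ (3^(k-1) - 1) + (3^(k-1) - 1)/2 = (3^k - 3)/2, and the classical three-group strategy achieves this (3 weights in 2 weighings, 12 in 3, 39 in 4, 120 in 5).
So we need the smallest k with (3^k - 3)/2 ≥ 104.
k = 4: (3^4 - 3)/2 = 39 < 104 ✗
k = 5: (3^5 - 3)/2 = 120 ≥ 104 ✓

5


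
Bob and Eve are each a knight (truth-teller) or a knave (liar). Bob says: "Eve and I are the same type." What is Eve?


Bob says: "Eve and I are the same type."
Case 1: Bob is a Knight (truth-teller)
  Statement is true → they ARE the same → Eve is also a Knight
Case 2: Bob is a Knave (liar)
  Statement is false → they are NOT the same → Eve is a Knight
In both cases, Eve is a Knight.

Knight


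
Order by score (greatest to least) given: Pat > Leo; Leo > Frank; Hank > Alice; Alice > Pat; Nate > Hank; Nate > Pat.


Constraints: Pat > Leo; Leo > Frank; Hank > Alice; Alice > Pat; Nate > Hank; Nate > Pat
Method: at each step, the next-highest is the one remaining person who never appears on the smaller side of a constraint between remaining people.
  Step 1: remaining {Nate, Alice, Frank, Leo, Pat, Hank}; on the smaller side: {Alice, Frank, Leo, Pat, Hank} → Nate is next (Nate > Hank; Nate > Pat).
  Step 2: remaining {Alice, Frank, Leo, Pat, Hank}; on the smaller side: {Alice, Frank, Leo, Pat} → Hank is next (Hank > Alice).
  Step 3: remaining {Alice, Frank, Leo, Pat}; on the smaller side: {Frank, Leo, Pat} → Alice is next (Alice > Pat).
  Step 4: remaining {Frank, Leo, Pat}; on the smaller side: {Frank, Leo} → Pat is next (Pat > Leo).
  Step 5: remaining {Frank, Leo}; on the smaller side: {Frank} → Leo is next (Leo > Frank).
  Step 6: only Frank remains → lowest.
Final ranking (highest to lowest):

Nate > Hank > Alice > Pat > Leo > Frank


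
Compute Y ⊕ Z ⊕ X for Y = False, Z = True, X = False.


Y = False, Z = True, X = False
Step 1: Y ⊕ Z = False XOR True = True
Step 2: True ⊕ X = True XOR False = True
XOR is true when an odd number of operands are true.

True


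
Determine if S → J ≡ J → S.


Expression 1: S → J
Expression 2: J → S
Truth table (S J | Expr1 Expr2):
  T T |   T     T
  T F |   F     T   ← differ
  F T |   T     F   ← differ
  F F |   T     T
Counterexample: S=T, J=F gives Expr1 = F but Expr2 = T, so the expressions are NOT logically equivalent.

No


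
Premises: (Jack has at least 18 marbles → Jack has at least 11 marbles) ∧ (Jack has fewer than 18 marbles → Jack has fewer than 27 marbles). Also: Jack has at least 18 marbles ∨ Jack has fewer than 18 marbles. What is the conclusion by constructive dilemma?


Constructive dilemma: (P → Q) ∧ (R → S), P ∨ R ⊢ Q ∨ S
Premise 1: Jack has at least 18 marbles → Jack has at least 11 marbles
Premise 2: Jack has fewer than 18 marbles → Jack has fewer than 27 marbles
Premise 3: Jack has at least 18 marbles ∨ Jack has fewer than 18 marbles
Case 1: Assuming Jack has at least 18 marbles, then by Premise 1, Jack has at least 11 marbles.
Case 2: Assuming Jack has fewer than 18 marbles, then by Premise 2, Jack has fewer than 27 marbles.
Since one of Jack has at least 18 marbles or Jack has fewer than 18 marbles must hold, we get Jack has at least 11 marbles or Jack has fewer than 27 marbles.

Jack has at least 11 marbles or Jack has fewer than 27 marbles.


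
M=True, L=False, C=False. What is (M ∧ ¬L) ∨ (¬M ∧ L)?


M = True, L = False, C = False
Expression: (M ∧ ¬L) ∨ (¬M ∧ L)
Step 1: ¬L = NOT False = True
Step 2: M ∧ ¬L = True AND True = True
Step 3: ¬M = NOT True = False
Step 4: ¬M ∧ L = False AND False = False
Step 5: (True) ∨ (False) = True OR False = True

True


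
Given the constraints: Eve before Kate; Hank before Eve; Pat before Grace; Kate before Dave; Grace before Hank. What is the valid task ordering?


Constraints: Eve before Kate; Hank before Eve; Pat before Grace; Kate before Dave; Grace before Hank
Method: repeatedly schedule the remaining task that has no remaining task required before it.
  Step 1: remaining {Hank, Pat, Kate, Dave, Grace, Eve}; every task except Pat still has a predecessor pending → schedule Pat.
  Step 2: remaining {Hank, Kate, Dave, Grace, Eve}; every task except Grace still has a predecessor pending → schedule Grace.
  Step 3: remaining {Hank, Kate, Dave, Eve}; every task except Hank still has a predecessor pending → schedule Hank.
  Step 4: remaining {Kate, Dave, Eve}; every task except Eve still has a predecessor pending → schedule Eve.
  Step 5: remaining {Kate, Dave}; every task except Kate still has a predecessor pending → schedule Kate.
  Step 6: only Dave remains → schedule Dave.
Resulting order:

Pat → Grace → Hank → Eve → Kate → Dave


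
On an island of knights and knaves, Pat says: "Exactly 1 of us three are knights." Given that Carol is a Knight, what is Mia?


Pat claims exactly 1 knights among Pat, Carol, Mia.
Given: Carol is a Knight.

Case 1: Pat is a Knight (tells truth)
  Then exactly 1 of the three are knights.
  Counting Pat, Carol: 2 knight(s) so far. Need -1 more → impossible.
Case 2: Pat is a Knave (lies)
  Then the count is NOT 1.
  If Mia = Knave, count = 1 = 1 → claim would be true, contradicts lie.
  If Mia = Knight, count = 2 ≠ 1 → lie confirmed ✓

Mia is a Knight.

Knight


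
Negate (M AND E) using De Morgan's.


De Morgan's law: ¬(P ∧ Q) ≡ ¬P ∨ ¬Q
¬(M ∧ E) = ¬M ∨ ¬E

¬M ∨ ¬E


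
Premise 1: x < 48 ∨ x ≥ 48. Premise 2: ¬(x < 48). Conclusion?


Disjunctive syllogism: P ∨ Q, ¬P ⊢ Q
Disjunction: x < 48 ∨ x ≥ 48
We know it is not the case that x < 48.
By disjunctive syllogism, the other disjunct must be true.

x ≥ 48


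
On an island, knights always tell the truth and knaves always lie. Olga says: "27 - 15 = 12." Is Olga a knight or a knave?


Statement: "27 - 15 = 12."
Actual: 27 - 15 = 12
Claimed: 12
Statement is TRUE → Olga tells the truth → Knight

Knight


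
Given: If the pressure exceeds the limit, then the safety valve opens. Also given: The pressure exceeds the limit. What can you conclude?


Modus ponens: P → Q, P ⊢ Q
P: the pressure exceeds the limit
Q: the safety valve opens
We have P → Q and P is true.
By modus ponens, Q must be true.

The safety valve opens


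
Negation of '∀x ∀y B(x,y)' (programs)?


Original: ∀x ∀y B(x,y)
Rule: ¬∀→∃, ¬∃→∀, negate predicate.
Negation: ∃x ∃y ¬B(x,y)

∃x ∃y ¬B(x,y)


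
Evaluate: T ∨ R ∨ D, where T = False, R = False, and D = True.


T = False, R = False, D = True
Step 1: T ∨ R = False OR False = False
Step 2: False ∨ D = False OR True = True
OR is true when at least one operand is true.

True


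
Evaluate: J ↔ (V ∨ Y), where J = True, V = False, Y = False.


J = True, V = False, Y = False
Step 1: V ∨ Y = False OR False = False
Step 2: J ↔ (False): true when both sides have same truth value.
Result: True ↔ False = False

False


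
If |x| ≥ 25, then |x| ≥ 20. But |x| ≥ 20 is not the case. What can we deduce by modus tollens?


Modus tollens: P → Q, ¬Q ⊢ ¬P
P: |x| ≥ 25
Q: |x| ≥ 20
We have P → Q and Q is false.
By modus tollens, P must be false.

It is not the case that |x| ≥ 25


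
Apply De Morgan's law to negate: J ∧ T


De Morgan's law: ¬(P ∧ Q) ≡ ¬P ∨ ¬Q
¬(J ∧ T) = ¬J ∨ ¬T

¬J ∨ ¬T


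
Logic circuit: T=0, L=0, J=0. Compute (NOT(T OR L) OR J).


T OR L = 0
NOT(0) = 1
1 OR 0 = 1

1


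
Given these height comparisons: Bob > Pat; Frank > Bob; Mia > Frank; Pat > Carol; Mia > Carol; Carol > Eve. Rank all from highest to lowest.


Constraints: Bob > Pat; Frank > Bob; Mia > Frank; Pat > Carol; Mia > Carol; Carol > Eve
Method: at each step, the next-highest is the one remaining person who never appears on the smaller side of a constraint between remaining people.
  Step 1: remaining {Mia, Pat, Eve, Bob, Carol, Frank}; on the smaller side: {Pat, Eve, Bob, Carol, Frank} → Mia is next (Mia > Frank; Mia > Carol).
  Step 2: remaining {Pat, Eve, Bob, Carol, Frank}; on the smaller side: {Pat, Eve, Bob, Carol} → Frank is next (Frank > Bob).
  Step 3: remaining {Pat, Eve, Bob, Carol}; on the smaller side: {Pat, Eve, Carol} → Bob is next (Bob > Pat).
  Step 4: remaining {Pat, Eve, Carol}; on the smaller side: {Eve, Carol} → Pat is next (Pat > Carol).
  Step 5: remaining {Eve, Carol}; on the smaller side: {Eve} → Carol is next (Carol > Eve).
  Step 6: only Eve remains → lowest.
Final ranking (highest to lowest):

Mia > Frank > Bob > Pat > Carol > Eve


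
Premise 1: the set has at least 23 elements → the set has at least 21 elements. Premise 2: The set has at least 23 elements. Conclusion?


Modus ponens: P → Q, P ⊢ Q
P: the set has at least 23 elements
Q: the set has at least 21 elements
We have P → Q and P is true.
By modus ponens, Q must be true.

The set has at least 21 elements


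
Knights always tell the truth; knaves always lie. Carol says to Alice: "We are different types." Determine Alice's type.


Carol says: "We are different types."
Case 1: Carol is a Knight (truth-teller)
  Statement is true → they ARE different → Alice is a Knave
Case 2: Carol is a Knave (liar)
  Statement is false → they are NOT different → Alice is a Knave
In both cases, Alice is a Knave.

Knave


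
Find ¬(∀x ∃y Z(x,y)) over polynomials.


Original: ∀x ∃y Z(x,y)
Rule: ¬∀→∃, ¬∃→∀, negate predicate.
Negation: ∃x ∀y ¬Z(x,y)

∃x ∀y ¬Z(x,y)


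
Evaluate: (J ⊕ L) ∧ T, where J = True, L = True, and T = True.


J = True, L = True, T = True
Step 1: J ⊕ L = True XOR True = False
Step 2: False ∧ T = False AND True = False
XOR true when exactly one of J,L is true; then AND with T.

False


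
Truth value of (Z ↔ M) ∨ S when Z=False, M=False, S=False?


Z = False, M = False, S = False
Expression: (Z ↔ M) ∨ S
Step 1: Z ↔ M = (False iff False) (true when values match) = True
Step 2: (True) ∨ S = True OR False = True

True


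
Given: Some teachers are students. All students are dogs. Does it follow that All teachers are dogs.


Premise 1: Some teachers are students.
Premise 2: All students are dogs.
Conclusion: All teachers are dogs.
Fallacy: illicit minor. The minor term (teachers) is distributed in the conclusion ('All teachers ...') but undistributed in its premise ('Some teachers are students' doesn't cover all teachers).
Only 'Some teachers are dogs' follows, not 'All'.

Invalid


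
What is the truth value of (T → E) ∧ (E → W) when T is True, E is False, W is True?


T = True, E = False, W = True
Step 1: T → E is false only when T=True and E=False. Result: False
Step 2: E → W is false only when E=True and W=False. Result: True
Step 3: False ∧ True = False

False


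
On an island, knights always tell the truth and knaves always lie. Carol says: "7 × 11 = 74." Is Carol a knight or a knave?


Statement: "7 × 11 = 74."
Actual: 7 × 11 = 77
Claimed: 74
Statement is FALSE → Carol lies → Knave

Knave


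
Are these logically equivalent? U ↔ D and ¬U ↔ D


Expression 1: U ↔ D
Expression 2: ¬U ↔ D
Truth table (U D | Expr1 Expr2):
  T T |   T     F   ← differ
  T F |   F     T   ← differ
  F T |   F     T   ← differ
  F F |   T     F   ← differ
Counterexample: U=T, D=T gives Expr1 = T but Expr2 = F, so the expressions are NOT logically equivalent.

No


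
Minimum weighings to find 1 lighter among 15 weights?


Each weighing has 3 outcomes (left heavy / balance / right heavy), so k weighings distinguish at most 3^k cases; splitting into three near-equal groups achieves this.
Need 3^k ≥ 15: 3^2 = 9 < 15 ≤ 3^3 = 27
k = ⌈log₃(15)⌉ = 3

3


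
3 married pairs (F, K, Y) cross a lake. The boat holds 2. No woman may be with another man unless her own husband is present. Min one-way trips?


Label couples F, K, Y (H = husband, W = wife).
Counting alone: 6 people, the boat carries 2 and someone must bring it back, so each round trip nets at most +1 on the far side until the last crossing → at least 9 trips. The jealousy constraint makes 9 impossible; the shortest valid schedule has 11:
1. WF+WK →  (far: WF,WK; near: HF,HK,HY,WY)
2. WF ←       (far: WK; near: HF,HK,HY,WF,WY)
3. WF+WY →  (far: WF,WK,WY; near: HF,HK,HY)
4. WF ←       (far: WK,WY; near: HF,HK,HY,WF)
5. HK+HY →  (far: HK,WK,HY,WY; near: HF,WF)
6. HK+WK ←  (far: HY,WY; near: HF,WF,HK,WK)
7. HF+HK →  (far: HF,HK,HY,WY; near: WF,WK)
8. WY ←       (far: HF,HK,HY; near: WF,WK,WY)
9. WF+WK →  (far: HF,WF,HK,WK,HY; near: WY)
10. HY ←      (far: HF,WF,HK,WK; near: HY,WY)
11. HY+WY → (far: all six; near: empty)
In every state each wife is either with her husband or with no other man.
Minimum trips = 11

11


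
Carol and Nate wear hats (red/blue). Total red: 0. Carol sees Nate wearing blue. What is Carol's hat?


Total red = 0, Nate = blue
Red accounted for: 0
Remaining for Carol: 0
Carol's hat is blue.

blue


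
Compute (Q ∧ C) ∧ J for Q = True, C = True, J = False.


Q = True, C = True, J = False
Step 1: Q ∧ C = True AND True = True
Step 2: True ∧ J = True AND False = False
AND is true only when ALL operands are true.

False


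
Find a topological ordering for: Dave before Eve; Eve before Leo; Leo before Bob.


Constraints: Dave before Eve; Eve before Leo; Leo before Bob
Method: repeatedly schedule the remaining task that has no remaining task required before it.
  Step 1: remaining {Bob, Dave, Leo, Eve}; every task except Dave still has a predecessor pending → schedule Dave.
  Step 2: remaining {Bob, Leo, Eve}; every task except Eve still has a predecessor pending → schedule Eve.
  Step 3: remaining {Bob, Leo}; every task except Leo still has a predecessor pending → schedule Leo.
  Step 4: only Bob remains → schedule Bob.
Resulting order:

Dave → Eve → Leo → Bob


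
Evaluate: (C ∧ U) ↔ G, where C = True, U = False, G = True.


C = True, U = False, G = True
Step 1: C ∧ U = True AND False = False
Step 2: (False) ↔ G: true when both sides have same truth value.
Result: False ↔ True = False

False


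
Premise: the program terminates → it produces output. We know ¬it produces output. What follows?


Modus tollens: P → Q, ¬Q ⊢ ¬P
P: the program terminates
Q: it produces output
We have P → Q and Q is false.
By modus tollens, P must be false.

It is not the case that the program terminates


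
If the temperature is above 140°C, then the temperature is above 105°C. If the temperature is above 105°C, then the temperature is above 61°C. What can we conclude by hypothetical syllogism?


Hypothetical syllogism: P → Q, Q → R ⊢ P → R
Premise 1: the temperature is above 140°C → the temperature is above 105°C
Premise 2: the temperature is above 105°C → the temperature is above 61°C
Chain the implications: the middle term (the temperature is above 105°C) links the two.
Conclusion: If the temperature is above 140°C, then the temperature is above 61°C.

If the temperature is above 140°C, then the temperature is above 61°C.


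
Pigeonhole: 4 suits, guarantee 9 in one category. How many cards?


Pigeonhole: to guarantee k in one of n categories, need (k-1)×n + 1.
k = 9, n = 4
Minimum = (9-1) × 4 + 1 = 8 × 4 + 1

33


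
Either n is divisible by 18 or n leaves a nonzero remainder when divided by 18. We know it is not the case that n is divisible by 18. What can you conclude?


Disjunctive syllogism: P ∨ Q, ¬P ⊢ Q
Disjunction: n is divisible by 18 ∨ n leaves a nonzero remainder when divided by 18
We know it is not the case that n is divisible by 18.
By disjunctive syllogism, the other disjunct must be true.

n leaves a nonzero remainder when divided by 18


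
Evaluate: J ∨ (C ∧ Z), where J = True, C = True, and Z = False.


J = True, C = True, Z = False
Step 1: C ∧ Z = True AND False = False
Step 2: J ∨ False = True OR False = True
AND evaluated first (higher precedence); then OR applied.

True


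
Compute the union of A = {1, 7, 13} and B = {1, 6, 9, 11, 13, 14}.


A = {1, 7, 13}
B = {1, 6, 9, 11, 13, 14}
Operation: union
All elements combined: 1, 6, 7, 9, 11, 13, 14

{1, 6, 7, 9, 11, 13, 14}


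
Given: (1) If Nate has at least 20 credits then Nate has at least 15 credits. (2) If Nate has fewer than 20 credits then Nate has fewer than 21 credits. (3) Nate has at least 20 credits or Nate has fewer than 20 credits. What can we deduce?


Constructive dilemma: (P → Q) ∧ (R → S), P ∨ R ⊢ Q ∨ S
Premise 1: Nate has at least 20 credits → Nate has at least 15 credits
Premise 2: Nate has fewer than 20 credits → Nate has fewer than 21 credits
Premise 3: Nate has at least 20 credits ∨ Nate has fewer than 20 credits
Case 1: Assuming Nate has at least 20 credits, then by Premise 1, Nate has at least 15 credits.
Case 2: Assuming Nate has fewer than 20 credits, then by Premise 2, Nate has fewer than 21 credits.
Since one of Nate has at least 20 credits or Nate has fewer than 20 credits must hold, we get Nate has at least 15 credits or Nate has fewer than 21 credits.

Nate has at least 15 credits or Nate has fewer than 21 credits.


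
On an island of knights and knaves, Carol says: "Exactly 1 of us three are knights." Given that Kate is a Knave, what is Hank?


Carol claims exactly 1 knights among Carol, Kate, Hank.
Given: Kate is a Knave.

Case 1: Carol is a Knight (tells truth)
  Then exactly 1 of the three are knights.
  Counting Carol, Kate: 1 knight(s) so far. Need 0 more → Hank = Knave.
Case 2: Carol is a Knave (lies)
  Then the count is NOT 1.
  If Hank = Knight, count = 1 = 1 → claim would be true, contradicts lie.
  If Hank = Knave, count = 0 ≠ 1 → lie confirmed ✓

Hank is a Knave.

Knave


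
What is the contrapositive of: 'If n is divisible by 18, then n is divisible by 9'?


Original: If n is divisible by 18, then n is divisible by 9
Contrapositive: If ¬Q, then ¬P
Negate Q: not (n is divisible by 9)
Negate P: not (n is divisible by 18)

If not (n is divisible by 9), then not (n is divisible by 18).


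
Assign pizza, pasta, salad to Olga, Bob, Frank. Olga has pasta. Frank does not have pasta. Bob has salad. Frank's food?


From clues:
  Bob → salad
  Olga → pasta
By elimination, Frank gets the remaining.

pizza


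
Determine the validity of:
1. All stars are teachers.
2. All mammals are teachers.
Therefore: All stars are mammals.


Premise 1: All stars are teachers.
Premise 2: All mammals are teachers.
Conclusion: All stars are mammals.
Fallacy: undistributed middle. teachers is predicate in both.
Counterexample: stars and mammals could be disjoint subsets of teachers.

Invalid


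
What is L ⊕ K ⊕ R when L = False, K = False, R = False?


L = False, K = False, R = False
Step 1: L ⊕ K = False XOR False = False
Step 2: False ⊕ R = False XOR False = False
XOR is true when an odd number of operands are true.

False


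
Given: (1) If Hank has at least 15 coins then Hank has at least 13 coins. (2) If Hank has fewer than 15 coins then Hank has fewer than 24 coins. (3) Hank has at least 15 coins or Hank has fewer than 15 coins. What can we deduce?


Constructive dilemma: (P → Q) ∧ (R → S), P ∨ R ⊢ Q ∨ S
Premise 1: Hank has at least 15 coins → Hank has at least 13 coins
Premise 2: Hank has fewer than 15 coins → Hank has fewer than 24 coins
Premise 3: Hank has at least 15 coins ∨ Hank has fewer than 15 coins
Case 1: Assuming Hank has at least 15 coins, then by Premise 1, Hank has at least 13 coins.
Case 2: Assuming Hank has fewer than 15 coins, then by Premise 2, Hank has fewer than 24 coins.
Since one of Hank has at least 15 coins or Hank has fewer than 15 coins must hold, we get Hank has at least 13 coins or Hank has fewer than 24 coins.

Hank has at least 13 coins or Hank has fewer than 24 coins.


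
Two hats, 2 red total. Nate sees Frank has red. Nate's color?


Total red = 2, Frank = red
Red accounted for: 1
Remaining for Nate: 1
Nate's hat is red.

red


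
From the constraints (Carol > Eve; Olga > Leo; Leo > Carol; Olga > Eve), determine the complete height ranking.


Constraints: Carol > Eve; Olga > Leo; Leo > Carol; Olga > Eve
Method: at each step, the next-highest is the one remaining person who never appears on the smaller side of a constraint between remaining people.
  Step 1: remaining {Leo, Olga, Eve, Carol}; on the smaller side: {Leo, Eve, Carol} → Olga is next (Olga > Leo; Olga > Eve).
  Step 2: remaining {Leo, Eve, Carol}; on the smaller side: {Eve, Carol} → Leo is next (Leo > Carol).
  Step 3: remaining {Eve, Carol}; on the smaller side: {Eve} → Carol is next (Carol > Eve).
  Step 4: only Eve remains → lowest.
Final ranking (highest to lowest):

Olga > Leo > Carol > Eve


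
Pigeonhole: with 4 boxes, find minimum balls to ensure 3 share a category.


Pigeonhole: to guarantee k in one of n categories, need (k-1)×n + 1.
k = 3, n = 4
Minimum = (3-1) × 4 + 1 = 2 × 4 + 1

9


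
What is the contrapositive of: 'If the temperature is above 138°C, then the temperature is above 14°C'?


Original: If the temperature is above 138°C, then the temperature is above 14°C
Contrapositive: If ¬Q, then ¬P
Negate Q: not (the temperature is above 14°C)
Negate P: not (the temperature is above 138°C)

If not (the temperature is above 14°C), then not (the temperature is above 138°C).


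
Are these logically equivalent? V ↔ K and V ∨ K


Expression 1: V ↔ K
Expression 2: V ∨ K
Truth table (V K | Expr1 Expr2):
  T T |   T     T
  T F |   F     T   ← differ
  F T |   F     T   ← differ
  F F |   T     F   ← differ
Counterexample: V=T, K=F gives Expr1 = F but Expr2 = T, so the expressions are NOT logically equivalent.

No


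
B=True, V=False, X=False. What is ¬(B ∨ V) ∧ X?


B = True, V = False, X = False
Expression: ¬(B ∨ V) ∧ X
Step 1: B ∨ V = True OR False = True
Step 2: ¬(B ∨ V) = NOT True = False
Step 3: (False) ∧ X = False AND False = False

False


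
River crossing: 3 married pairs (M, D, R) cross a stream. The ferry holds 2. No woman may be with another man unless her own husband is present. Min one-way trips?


Label couples M, D, R (H = husband, W = wife).
Counting alone: 6 people, the ferry carries 2 and someone must bring it back, so each round trip nets at most +1 on the far side until the last crossing → at least 9 trips. The jealousy constraint makes 9 impossible; the shortest valid schedule has 11:
1. WM+WD →  (far: WM,WD; near: HM,HD,HR,WR)
2. WM ←       (far: WD; near: HM,HD,HR,WM,WR)
3. WM+WR →  (far: WM,WD,WR; near: HM,HD,HR)
4. WM ←       (far: WD,WR; near: HM,HD,HR,WM)
5. HD+HR →  (far: HD,WD,HR,WR; near: HM,WM)
6. HD+WD ←  (far: HR,WR; near: HM,WM,HD,WD)
7. HM+HD →  (far: HM,HD,HR,WR; near: WM,WD)
8. WR ←       (far: HM,HD,HR; near: WM,WD,WR)
9. WM+WD →  (far: HM,WM,HD,WD,HR; near: WR)
10. HR ←      (far: HM,WM,HD,WD; near: HR,WR)
11. HR+WR → (far: all six; near: empty)
In every state each wife is either with her husband or with no other man.
Minimum trips = 11

11


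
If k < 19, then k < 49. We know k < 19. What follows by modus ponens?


Modus ponens: P → Q, P ⊢ Q
P: k < 19
Q: k < 49
We have P → Q and P is true.
By modus ponens, Q must be true.

k < 49


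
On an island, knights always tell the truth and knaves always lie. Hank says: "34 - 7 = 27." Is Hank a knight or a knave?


Statement: "34 - 7 = 27."
Actual: 34 - 7 = 27
Claimed: 27
Statement is TRUE → Hank tells the truth → Knight

Knight


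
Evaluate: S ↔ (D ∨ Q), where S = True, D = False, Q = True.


S = True, D = False, Q = True
Step 1: D ∨ Q = False OR True = True
Step 2: S ↔ (True): true when both sides have same truth value.
Result: True ↔ True = True

True


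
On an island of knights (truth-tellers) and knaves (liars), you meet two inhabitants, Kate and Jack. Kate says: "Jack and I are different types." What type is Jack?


Kate says: "Jack and I are different types."
Case 1: Kate is a Knight (truth-teller)
  Statement is true → they ARE different → Jack is a Knave
Case 2: Kate is a Knave (liar)
  Statement is false → they are NOT different → Jack is a Knave
In both cases, Jack is a Knave.

Knave


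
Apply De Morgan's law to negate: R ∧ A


De Morgan's law: ¬(P ∧ Q) ≡ ¬P ∨ ¬Q
¬(R ∧ A) = ¬R ∨ ¬A

¬R ∨ ¬A


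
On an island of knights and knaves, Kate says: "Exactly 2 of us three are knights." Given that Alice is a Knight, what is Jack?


Kate claims exactly 2 knights among Kate, Alice, Jack.
Given: Alice is a Knight.

Case 1: Kate is a Knight (tells truth)
  Then exactly 2 of the three are knights.
  Counting Kate, Alice: 2 knight(s) so far. Need 0 more → Jack = Knave.
Case 2: Kate is a Knave (lies)
  Then the count is NOT 2.
  If Jack = Knight, count = 2 = 2 → claim would be true, contradicts lie.
  If Jack = Knave, count = 1 ≠ 2 → lie confirmed ✓

Jack is a Knave.

Knave


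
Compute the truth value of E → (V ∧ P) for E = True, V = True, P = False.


E = True, V = True, P = False
Step 1: V ∧ P = True AND False = False
Step 2: E → (False): false only when E=True and consequent=False.
Result: False

False
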